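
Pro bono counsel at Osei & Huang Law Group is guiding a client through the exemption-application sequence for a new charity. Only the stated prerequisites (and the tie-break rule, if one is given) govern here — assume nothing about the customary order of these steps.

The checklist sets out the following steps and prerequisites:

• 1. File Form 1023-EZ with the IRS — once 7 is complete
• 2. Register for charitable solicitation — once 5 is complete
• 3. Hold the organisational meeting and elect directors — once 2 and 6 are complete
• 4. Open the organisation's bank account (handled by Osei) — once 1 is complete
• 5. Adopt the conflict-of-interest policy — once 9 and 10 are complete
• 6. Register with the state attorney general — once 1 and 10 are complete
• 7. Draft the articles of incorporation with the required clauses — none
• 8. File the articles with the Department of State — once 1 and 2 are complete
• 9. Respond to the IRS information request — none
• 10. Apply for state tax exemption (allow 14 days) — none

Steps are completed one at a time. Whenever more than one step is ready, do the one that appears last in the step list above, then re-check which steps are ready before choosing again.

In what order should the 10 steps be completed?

10 9 7 5 2 1 8 6 4 3

Nothing is required for 10, 9 and 7. 10 is listed later → 10 first.
9 and 7 are both available; 9 is listed later → 9.
5 now also ready, so the ready set is {7, 5}; 7 is listed later → 7.
1 now also ready, so the ready set is {5, 1}; 5 is listed later → 5.
2 now also ready, so the ready set is {2, 1}; 2 is listed later → 2.
That leaves 1 as the only ready step → 1.
8, 6 and 4 are all available; 8 is listed later → 8.
Now 6 and 4 have their prerequisites met. 6 is listed later, so 6 next.
3 now also ready, so the ready set is {4, 3}; 4 is listed later → 4.
3 is the only step now ready → 3.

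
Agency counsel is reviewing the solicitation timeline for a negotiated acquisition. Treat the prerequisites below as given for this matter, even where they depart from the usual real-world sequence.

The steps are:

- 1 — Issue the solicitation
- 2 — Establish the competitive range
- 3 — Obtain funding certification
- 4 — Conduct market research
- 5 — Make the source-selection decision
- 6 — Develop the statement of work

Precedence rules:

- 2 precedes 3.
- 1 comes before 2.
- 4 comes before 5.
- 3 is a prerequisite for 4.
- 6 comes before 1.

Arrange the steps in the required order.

6, 1, 2, 3, 4, 5

6 has no prerequisites → 6 first.
1 needed 6, now all done → 1.
That leaves 2 as the only ready step → 2.
3 is the only step now ready → 3.
4 needed 3, now all done → 4.
5 needed 4, now all done → 5.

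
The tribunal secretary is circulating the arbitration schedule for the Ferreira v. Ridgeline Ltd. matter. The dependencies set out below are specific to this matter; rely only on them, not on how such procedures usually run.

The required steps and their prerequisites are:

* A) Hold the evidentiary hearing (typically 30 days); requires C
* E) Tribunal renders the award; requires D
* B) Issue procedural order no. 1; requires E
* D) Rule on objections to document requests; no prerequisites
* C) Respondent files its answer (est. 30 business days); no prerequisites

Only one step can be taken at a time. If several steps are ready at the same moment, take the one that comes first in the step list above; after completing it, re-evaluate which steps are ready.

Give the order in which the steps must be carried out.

D and C have no prerequisites; D is listed earlier, so D is first.
E and C are both available; E is listed earlier → E.
Now B and C have their prerequisites met. B is listed earlier, so B next.
Next only C has its prerequisites met → C.
Next only A has its prerequisites met → A.

D, E, B, C, A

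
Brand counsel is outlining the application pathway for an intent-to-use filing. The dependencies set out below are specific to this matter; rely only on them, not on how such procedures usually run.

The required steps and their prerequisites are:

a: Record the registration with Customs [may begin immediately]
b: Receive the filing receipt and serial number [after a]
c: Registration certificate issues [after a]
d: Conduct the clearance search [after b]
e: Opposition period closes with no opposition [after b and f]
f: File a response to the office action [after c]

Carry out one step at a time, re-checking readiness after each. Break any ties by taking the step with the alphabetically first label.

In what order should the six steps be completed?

a → b → c → d → f → e

a is the only step with nothing outstanding, so it goes first.
Now b and c have their prerequisites met. b has the earlier label, so b next.
d now also ready, so the ready set is {c, d}; c has the earlier label → c.
Ready: d and f. d has the earlier label → d.
f needed c, now all done → f.
Next only e has its prerequisites met → e.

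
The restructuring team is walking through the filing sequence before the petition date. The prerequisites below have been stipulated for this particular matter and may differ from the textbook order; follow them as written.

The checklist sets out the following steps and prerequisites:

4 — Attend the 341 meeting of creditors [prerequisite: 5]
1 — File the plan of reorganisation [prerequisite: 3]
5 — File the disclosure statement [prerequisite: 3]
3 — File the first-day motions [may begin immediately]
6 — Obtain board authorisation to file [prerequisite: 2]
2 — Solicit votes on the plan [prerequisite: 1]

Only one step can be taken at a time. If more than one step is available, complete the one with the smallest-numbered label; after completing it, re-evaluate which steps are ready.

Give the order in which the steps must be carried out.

3, 1, 2, 5, 4, 6

Only 3 has no prerequisites, so it is first.
Now 1 and 5 have their prerequisites met. 1 has the earlier label, so 1 next.
2 now also ready, so the ready set is {2, 5}; 2 has the earlier label → 2.
6 now also ready, so the ready set is {5, 6}; 5 has the earlier label → 5.
4 and 6 are both available; 4 has the earlier label → 4.
That leaves 6 as the only ready step → 6.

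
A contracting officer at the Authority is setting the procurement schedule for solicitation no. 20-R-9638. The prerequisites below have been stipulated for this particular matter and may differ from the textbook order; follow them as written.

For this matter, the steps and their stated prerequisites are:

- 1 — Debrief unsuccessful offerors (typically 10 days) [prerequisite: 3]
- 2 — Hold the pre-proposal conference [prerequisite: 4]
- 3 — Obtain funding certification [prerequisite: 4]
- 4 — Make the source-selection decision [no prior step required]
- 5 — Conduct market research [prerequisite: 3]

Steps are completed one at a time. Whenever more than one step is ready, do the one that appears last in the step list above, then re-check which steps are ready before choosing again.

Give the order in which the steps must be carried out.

4 → 3 → 5 → 2 → 1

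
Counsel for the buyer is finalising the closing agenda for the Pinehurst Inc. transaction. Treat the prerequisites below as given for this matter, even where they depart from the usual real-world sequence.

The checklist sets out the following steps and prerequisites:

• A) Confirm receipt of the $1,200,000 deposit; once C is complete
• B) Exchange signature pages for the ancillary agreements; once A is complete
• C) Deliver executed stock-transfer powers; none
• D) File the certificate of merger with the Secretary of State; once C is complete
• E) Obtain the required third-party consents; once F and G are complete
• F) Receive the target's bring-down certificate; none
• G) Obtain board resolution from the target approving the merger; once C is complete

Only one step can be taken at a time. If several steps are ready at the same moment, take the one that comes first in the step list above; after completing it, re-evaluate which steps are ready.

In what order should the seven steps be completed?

C, A, B, D, F, G, E

C and F have no prerequisites; C is listed earlier, so C is first.
Ready: A, D, F and G. A is listed earlier → A.
B now also ready, so the ready set is {B, D, F, G}; B is listed earlier → B.
Ready: D, F and G. D is listed earlier → D.
Now F and G have their prerequisites met. F is listed earlier, so F next.
G needed C, now all done → G.
E needed F and G, now all done → E.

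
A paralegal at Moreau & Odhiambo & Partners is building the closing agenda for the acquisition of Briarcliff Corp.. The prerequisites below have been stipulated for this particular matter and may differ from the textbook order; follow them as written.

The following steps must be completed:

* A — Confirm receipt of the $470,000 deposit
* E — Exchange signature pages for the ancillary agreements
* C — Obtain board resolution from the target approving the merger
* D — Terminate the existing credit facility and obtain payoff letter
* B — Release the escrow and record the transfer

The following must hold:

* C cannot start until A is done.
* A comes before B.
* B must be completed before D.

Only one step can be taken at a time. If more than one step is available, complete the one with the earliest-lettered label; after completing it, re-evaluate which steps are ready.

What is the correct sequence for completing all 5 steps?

Nothing is required for A and E. A has the earlier label → A first.
Ready: B, C and E. B has the earlier label → B.
C, D and E are all available; C has the earlier label → C.
Ready: D and E. D has the earlier label → D.
That leaves E as the only ready step → E.

A, B, C, D, E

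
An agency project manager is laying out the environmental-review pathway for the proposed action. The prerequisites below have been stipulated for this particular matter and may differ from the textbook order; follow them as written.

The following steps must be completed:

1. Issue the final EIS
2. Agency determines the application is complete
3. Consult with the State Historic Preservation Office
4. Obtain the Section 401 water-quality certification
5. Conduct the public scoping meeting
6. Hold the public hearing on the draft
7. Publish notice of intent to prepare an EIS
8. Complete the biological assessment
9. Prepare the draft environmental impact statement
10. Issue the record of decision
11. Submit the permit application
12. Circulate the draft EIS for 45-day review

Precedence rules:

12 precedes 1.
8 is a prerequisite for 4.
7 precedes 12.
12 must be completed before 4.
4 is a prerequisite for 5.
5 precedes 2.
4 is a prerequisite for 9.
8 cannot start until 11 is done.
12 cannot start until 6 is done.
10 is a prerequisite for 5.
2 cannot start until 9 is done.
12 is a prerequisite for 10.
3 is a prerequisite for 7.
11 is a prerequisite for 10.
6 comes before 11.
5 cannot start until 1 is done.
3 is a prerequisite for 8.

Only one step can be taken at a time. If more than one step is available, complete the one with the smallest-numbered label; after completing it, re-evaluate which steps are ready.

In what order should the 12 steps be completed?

3 and 6 have no prerequisites; 3 has the earlier label, so 3 is first.
7 now also ready, so the ready set is {6, 7}; 6 has the earlier label → 6.
7 and 11 are both available; 7 has the earlier label → 7.
12 now also ready, so the ready set is {11, 12}; 11 has the earlier label → 11.
8 and 12 are both available; 8 has the earlier label → 8.
12 needed 6 and 7, now all done → 12.
Ready: 1, 4 and 10. 1 has the earlier label → 1.
4 and 10 are both available; 4 has the earlier label → 4.
9 now also ready, so the ready set is {9, 10}; 9 has the earlier label → 9.
10 is the only step now ready → 10.
Next only 5 has its prerequisites met → 5.
2 needed 5 and 9, now all done → 2.

3 → 6 → 7 → 11 → 8 → 12 → 1 → 4 → 9 → 10 → 5 → 2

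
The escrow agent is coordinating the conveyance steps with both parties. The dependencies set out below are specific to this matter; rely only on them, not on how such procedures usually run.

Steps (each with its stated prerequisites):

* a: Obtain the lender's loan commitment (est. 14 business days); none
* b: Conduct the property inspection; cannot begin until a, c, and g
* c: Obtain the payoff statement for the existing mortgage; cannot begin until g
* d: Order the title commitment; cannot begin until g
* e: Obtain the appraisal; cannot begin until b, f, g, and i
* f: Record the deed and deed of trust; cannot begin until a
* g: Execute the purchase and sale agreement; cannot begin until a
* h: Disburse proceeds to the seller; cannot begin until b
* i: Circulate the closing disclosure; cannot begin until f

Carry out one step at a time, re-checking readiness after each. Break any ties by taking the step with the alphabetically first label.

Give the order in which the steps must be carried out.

a, f, g, c, b, d, h, i, e

a is the only step with nothing outstanding, so it goes first.
f and g are both available; f has the earlier label → f.
Ready: g and i. g has the earlier label → g.
c and d now also ready, so the ready set is {c, d, i}; c has the earlier label → c.
b now also ready, so the ready set is {b, d, i}; b has the earlier label → b.
d, h and i are all available; d has the earlier label → d.
Now h and i have their prerequisites met. h has the earlier label, so h next.
i needed f, now all done → i.
That leaves e as the only ready step → e.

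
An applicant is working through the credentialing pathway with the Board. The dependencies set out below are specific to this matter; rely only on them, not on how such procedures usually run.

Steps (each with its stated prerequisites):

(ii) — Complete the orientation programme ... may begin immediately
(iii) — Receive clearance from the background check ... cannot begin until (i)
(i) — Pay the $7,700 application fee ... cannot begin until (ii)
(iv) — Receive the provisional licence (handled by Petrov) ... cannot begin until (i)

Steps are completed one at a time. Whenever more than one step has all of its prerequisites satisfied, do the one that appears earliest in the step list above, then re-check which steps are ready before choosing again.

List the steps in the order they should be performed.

(ii) (i) (iii) (iv)

(ii) has no prerequisites → (ii) first.
(i) is the only step now ready → (i).
Now (iii) and (iv) have their prerequisites met. (iii) is listed earlier, so (iii) next.
Next only (iv) has its prerequisites met → (iv).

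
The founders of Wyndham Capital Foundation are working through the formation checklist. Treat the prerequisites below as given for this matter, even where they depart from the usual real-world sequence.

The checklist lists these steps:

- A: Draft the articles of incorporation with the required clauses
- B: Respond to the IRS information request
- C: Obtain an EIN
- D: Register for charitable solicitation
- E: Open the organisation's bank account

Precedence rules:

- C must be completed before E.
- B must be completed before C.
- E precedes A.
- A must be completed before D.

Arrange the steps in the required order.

B has no prerequisites → B first.
That leaves C as the only ready step → C.
Next only E has its prerequisites met → E.
A needed E, now all done → A.
D needed A, now all done → D.

B C E A D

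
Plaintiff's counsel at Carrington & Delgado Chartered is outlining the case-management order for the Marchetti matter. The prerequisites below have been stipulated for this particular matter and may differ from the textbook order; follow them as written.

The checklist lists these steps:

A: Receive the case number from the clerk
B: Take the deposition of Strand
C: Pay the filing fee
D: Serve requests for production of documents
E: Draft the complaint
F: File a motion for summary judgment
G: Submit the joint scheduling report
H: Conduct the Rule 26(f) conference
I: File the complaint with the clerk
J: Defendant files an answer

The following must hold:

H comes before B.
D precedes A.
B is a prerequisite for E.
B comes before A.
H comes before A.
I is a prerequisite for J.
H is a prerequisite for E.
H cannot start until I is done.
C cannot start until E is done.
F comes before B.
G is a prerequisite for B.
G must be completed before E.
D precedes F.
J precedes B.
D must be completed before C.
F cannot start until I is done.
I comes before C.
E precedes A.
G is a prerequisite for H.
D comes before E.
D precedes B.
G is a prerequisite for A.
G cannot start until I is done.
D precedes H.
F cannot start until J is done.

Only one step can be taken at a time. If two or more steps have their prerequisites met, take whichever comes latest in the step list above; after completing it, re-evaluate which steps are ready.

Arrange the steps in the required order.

I and D have no prerequisites; I is listed later, so I is first.
Now J, G and D have their prerequisites met. J is listed later, so J next.
G and D are both available; G is listed later → G.
D is the only step now ready → D.
Ready: H and F. H is listed later → H.
F needed J, I and D, now all done → F.
B is the only step now ready → B.
E needed H, G, D and B, now all done → E.
Ready: C and A. C is listed later → C.
A is the only step now ready → A.

I J G D H F B E C A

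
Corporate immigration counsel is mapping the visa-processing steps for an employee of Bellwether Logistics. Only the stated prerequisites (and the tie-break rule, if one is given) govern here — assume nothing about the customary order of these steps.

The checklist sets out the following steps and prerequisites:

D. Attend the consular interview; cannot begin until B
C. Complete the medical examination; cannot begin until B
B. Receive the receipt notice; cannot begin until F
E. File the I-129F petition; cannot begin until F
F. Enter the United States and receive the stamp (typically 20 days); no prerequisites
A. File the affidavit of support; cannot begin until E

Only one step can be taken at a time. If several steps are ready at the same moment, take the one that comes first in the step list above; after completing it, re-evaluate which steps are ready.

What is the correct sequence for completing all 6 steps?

Only F has no prerequisites, so it is first.
Now B and E have their prerequisites met. B is listed earlier, so B next.
D and C now also ready, so the ready set is {D, C, E}; D is listed earlier → D.
Ready: C and E. C is listed earlier → C.
Next only E has its prerequisites met → E.
That leaves A as the only ready step → A.

F → B → D → C → E → A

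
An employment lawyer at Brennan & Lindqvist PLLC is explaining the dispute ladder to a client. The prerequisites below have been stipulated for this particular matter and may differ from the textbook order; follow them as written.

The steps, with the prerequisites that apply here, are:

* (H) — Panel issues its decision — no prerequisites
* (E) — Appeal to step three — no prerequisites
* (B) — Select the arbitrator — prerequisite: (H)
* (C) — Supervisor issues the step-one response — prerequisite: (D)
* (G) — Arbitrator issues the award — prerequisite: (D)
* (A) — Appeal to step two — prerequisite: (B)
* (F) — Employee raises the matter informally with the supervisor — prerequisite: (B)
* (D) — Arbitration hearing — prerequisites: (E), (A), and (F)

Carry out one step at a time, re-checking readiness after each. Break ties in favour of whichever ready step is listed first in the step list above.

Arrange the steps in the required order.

(H) and (E) have no prerequisites; (H) is listed earlier, so (H) is first.
(B) now also ready, so the ready set is {(E), (B)}; (E) is listed earlier → (E).
Next only (B) has its prerequisites met → (B).
Ready: (A) and (F). (A) is listed earlier → (A).
(F) needed (B), now all done → (F).
(D) needed (E), (A) and (F), now all done → (D).
Ready: (C) and (G). (C) is listed earlier → (C).
Next only (G) has its prerequisites met → (G).

(H), (E), (B), (A), (F), (D), (C), (G)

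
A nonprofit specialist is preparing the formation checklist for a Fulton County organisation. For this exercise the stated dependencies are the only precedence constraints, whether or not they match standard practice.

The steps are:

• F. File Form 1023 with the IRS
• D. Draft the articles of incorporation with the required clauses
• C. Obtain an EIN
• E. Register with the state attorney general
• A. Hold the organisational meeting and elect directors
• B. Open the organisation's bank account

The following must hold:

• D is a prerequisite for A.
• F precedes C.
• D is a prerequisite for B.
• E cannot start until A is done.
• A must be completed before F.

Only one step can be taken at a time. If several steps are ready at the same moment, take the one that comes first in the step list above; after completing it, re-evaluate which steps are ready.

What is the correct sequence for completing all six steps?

D has no prerequisites → D first.
Now A and B have their prerequisites met. A is listed earlier, so A next.
F, E and B are all available; F is listed earlier → F.
C now also ready, so the ready set is {C, E, B}; C is listed earlier → C.
E and B are both available; E is listed earlier → E.
That leaves B as the only ready step → B.

D, A, F, C, E, B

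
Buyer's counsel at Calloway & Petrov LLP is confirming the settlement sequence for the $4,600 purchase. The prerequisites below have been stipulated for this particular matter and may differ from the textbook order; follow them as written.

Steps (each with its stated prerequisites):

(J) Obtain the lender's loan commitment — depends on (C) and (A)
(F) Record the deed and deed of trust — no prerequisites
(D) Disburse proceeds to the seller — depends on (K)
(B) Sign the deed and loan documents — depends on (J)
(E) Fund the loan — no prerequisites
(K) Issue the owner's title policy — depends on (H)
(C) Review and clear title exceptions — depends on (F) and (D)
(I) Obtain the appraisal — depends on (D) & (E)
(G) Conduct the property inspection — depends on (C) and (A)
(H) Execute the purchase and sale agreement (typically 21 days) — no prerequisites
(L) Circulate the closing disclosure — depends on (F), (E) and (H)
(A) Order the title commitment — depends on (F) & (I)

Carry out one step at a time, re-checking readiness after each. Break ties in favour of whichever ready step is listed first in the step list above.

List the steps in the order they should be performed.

(F), (E), (H), (K), (D), (C), (I), (L), (A), (J), (B), (G)

Nothing is required for (F), (E) and (H). (F) is listed earlier → (F) first.
(E) and (H) are both available; (E) is listed earlier → (E).
Next only (H) has its prerequisites met → (H).
(K) and (L) are both available; (K) is listed earlier → (K).
(D) now also ready, so the ready set is {(D), (L)}; (D) is listed earlier → (D).
(C) and (I) now also ready, so the ready set is {(C), (I), (L)}; (C) is listed earlier → (C).
Ready: (I) and (L). (I) is listed earlier → (I).
(A) now also ready, so the ready set is {(L), (A)}; (L) is listed earlier → (L).
That leaves (A) as the only ready step → (A).
(J) and (G) are both available; (J) is listed earlier → (J).
Now (B) and (G) have their prerequisites met. (B) is listed earlier, so (B) next.
Next only (G) has its prerequisites met → (G).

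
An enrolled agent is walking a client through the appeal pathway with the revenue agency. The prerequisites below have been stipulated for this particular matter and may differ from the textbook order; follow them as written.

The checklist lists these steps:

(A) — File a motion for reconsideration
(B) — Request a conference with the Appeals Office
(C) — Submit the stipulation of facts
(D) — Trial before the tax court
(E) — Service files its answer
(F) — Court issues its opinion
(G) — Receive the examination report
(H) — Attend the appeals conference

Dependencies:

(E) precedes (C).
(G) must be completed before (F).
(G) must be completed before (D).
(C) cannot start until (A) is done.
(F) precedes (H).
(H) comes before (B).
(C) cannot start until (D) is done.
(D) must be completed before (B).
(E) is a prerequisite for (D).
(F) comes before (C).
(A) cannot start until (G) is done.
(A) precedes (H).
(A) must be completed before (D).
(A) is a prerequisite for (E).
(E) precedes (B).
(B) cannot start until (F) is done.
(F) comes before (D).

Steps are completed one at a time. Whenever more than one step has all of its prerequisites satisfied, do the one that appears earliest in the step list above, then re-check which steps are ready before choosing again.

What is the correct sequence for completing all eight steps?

Only (G) has no prerequisites, so it is first.
Ready: (A) and (F). (A) is listed earlier → (A).
Ready: (E) and (F). (E) is listed earlier → (E).
(F) needed (G), now all done → (F).
Ready: (D) and (H). (D) is listed earlier → (D).
Ready: (C) and (H). (C) is listed earlier → (C).
(H) needed (A) and (F), now all done → (H).
Next only (B) has its prerequisites met → (B).

(G) → (A) → (E) → (F) → (D) → (C) → (H) → (B)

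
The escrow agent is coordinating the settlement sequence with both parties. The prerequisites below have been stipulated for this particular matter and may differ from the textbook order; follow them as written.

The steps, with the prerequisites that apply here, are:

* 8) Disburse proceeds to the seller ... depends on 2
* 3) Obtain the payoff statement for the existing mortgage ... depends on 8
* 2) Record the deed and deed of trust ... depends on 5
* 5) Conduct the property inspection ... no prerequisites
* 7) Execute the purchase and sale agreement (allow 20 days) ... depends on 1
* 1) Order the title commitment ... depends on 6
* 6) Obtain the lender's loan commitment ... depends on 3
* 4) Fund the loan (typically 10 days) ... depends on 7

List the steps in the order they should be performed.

5, 2, 8, 3, 6, 1, 7, 4

Only 5 has no prerequisites, so it is first.
2 needed 5, now all done → 2.
That leaves 8 as the only ready step → 8.
That leaves 3 as the only ready step → 3.
Next only 6 has its prerequisites met → 6.
That leaves 1 as the only ready step → 1.
7 is the only step now ready → 7.
That leaves 4 as the only ready step → 4.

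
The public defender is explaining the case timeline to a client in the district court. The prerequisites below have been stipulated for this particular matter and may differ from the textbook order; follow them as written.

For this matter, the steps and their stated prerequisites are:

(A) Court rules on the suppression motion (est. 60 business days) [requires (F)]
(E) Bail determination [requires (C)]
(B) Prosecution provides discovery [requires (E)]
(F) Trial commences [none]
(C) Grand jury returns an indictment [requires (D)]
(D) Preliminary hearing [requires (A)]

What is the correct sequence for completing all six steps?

(F) has no prerequisites → (F) first.
(A) is the only step now ready → (A).
That leaves (D) as the only ready step → (D).
That leaves (C) as the only ready step → (C).
(E) needed (C), now all done → (E).
That leaves (B) as the only ready step → (B).

(F) → (A) → (D) → (C) → (E) → (B)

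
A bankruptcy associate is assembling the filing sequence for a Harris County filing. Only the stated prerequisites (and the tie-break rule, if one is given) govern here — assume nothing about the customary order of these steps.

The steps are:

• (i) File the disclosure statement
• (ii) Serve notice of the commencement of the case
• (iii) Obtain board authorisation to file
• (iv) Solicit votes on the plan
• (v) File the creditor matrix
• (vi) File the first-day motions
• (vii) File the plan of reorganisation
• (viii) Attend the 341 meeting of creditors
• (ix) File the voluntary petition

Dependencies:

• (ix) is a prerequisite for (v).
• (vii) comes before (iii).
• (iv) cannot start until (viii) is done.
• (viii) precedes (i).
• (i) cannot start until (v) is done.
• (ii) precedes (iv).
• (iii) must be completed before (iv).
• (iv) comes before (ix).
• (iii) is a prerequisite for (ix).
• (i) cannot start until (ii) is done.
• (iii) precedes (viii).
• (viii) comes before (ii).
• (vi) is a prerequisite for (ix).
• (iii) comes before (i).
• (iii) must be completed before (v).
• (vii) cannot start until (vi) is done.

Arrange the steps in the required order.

(vi) is the only step with nothing outstanding, so it goes first.
(vii) is the only step now ready → (vii).
(iii) needed (vii), now all done → (iii).
That leaves (viii) as the only ready step → (viii).
(ii) is the only step now ready → (ii).
That leaves (iv) as the only ready step → (iv).
Next only (ix) has its prerequisites met → (ix).
Next only (v) has its prerequisites met → (v).
Next only (i) has its prerequisites met → (i).

(vi), (vii), (iii), (viii), (ii), (iv), (ix), (v), (i)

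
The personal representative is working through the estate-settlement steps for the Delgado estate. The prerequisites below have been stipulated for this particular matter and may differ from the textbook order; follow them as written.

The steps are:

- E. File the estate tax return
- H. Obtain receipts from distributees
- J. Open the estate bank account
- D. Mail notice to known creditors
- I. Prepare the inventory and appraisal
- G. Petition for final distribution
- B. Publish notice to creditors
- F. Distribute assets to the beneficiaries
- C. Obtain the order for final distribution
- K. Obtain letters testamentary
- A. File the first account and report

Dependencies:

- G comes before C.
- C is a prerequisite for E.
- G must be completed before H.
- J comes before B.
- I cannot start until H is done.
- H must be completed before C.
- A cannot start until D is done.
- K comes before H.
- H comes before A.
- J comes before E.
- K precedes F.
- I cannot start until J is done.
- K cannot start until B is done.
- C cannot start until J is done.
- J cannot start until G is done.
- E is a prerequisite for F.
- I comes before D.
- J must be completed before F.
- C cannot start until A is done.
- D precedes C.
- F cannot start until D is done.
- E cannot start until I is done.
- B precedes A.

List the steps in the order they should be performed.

G, J, B, K, H, I, D, A, C, E, F

Only G has no prerequisites, so it is first.
J is the only step now ready → J.
B is the only step now ready → B.
K needed B, now all done → K.
H needed G and K, now all done → H.
I needed H and J, now all done → I.
D needed I, now all done → D.
Next only A has its prerequisites met → A.
C needed H, J, D, G and A, now all done → C.
That leaves E as the only ready step → E.
F is the only step now ready → F.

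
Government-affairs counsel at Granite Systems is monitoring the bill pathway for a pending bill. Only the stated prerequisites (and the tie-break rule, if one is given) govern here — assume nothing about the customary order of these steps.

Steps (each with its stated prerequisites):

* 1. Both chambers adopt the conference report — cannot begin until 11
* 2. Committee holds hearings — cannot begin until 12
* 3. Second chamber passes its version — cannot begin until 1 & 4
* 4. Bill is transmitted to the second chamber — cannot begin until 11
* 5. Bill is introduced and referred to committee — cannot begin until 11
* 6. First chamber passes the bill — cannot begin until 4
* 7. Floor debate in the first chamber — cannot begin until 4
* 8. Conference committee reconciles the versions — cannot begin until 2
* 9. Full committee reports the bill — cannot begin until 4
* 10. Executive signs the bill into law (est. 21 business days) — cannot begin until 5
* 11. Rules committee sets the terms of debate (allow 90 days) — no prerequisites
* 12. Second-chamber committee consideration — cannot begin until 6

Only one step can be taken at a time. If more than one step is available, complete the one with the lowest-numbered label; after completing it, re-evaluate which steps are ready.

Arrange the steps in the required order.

Only 11 has no prerequisites, so it is first.
1, 4 and 5 are all available; 1 has the earlier label → 1.
4 and 5 are both available; 4 has the earlier label → 4.
3, 6, 7 and 9 now also ready, so the ready set is {3, 5, 6, 7, 9}; 3 has the earlier label → 3.
Now 5, 6, 7 and 9 have their prerequisites met. 5 has the earlier label, so 5 next.
10 now also ready, so the ready set is {6, 7, 9, 10}; 6 has the earlier label → 6.
Now 7, 9, 10 and 12 have their prerequisites met. 7 has the earlier label, so 7 next.
Now 9, 10 and 12 have their prerequisites met. 9 has the earlier label, so 9 next.
Now 10 and 12 have their prerequisites met. 10 has the earlier label, so 10 next.
12 needed 6, now all done → 12.
That leaves 2 as the only ready step → 2.
8 needed 2, now all done → 8.

11 1 4 3 5 6 7 9 10 12 2 8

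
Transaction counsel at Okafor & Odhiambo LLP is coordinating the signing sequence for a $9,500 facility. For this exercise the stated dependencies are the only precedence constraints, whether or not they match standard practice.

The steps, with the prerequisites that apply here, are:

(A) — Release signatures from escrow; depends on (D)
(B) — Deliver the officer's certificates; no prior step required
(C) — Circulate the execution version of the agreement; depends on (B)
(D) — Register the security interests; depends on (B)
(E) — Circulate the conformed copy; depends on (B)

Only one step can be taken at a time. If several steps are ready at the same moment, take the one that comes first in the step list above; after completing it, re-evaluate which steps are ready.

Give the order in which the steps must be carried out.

Only (B) has no prerequisites, so it is first.
Ready: (C), (D) and (E). (C) is listed earlier → (C).
Now (D) and (E) have their prerequisites met. (D) is listed earlier, so (D) next.
Now (A) and (E) have their prerequisites met. (A) is listed earlier, so (A) next.
Next only (E) has its prerequisites met → (E).

(B), (C), (D), (A), (E)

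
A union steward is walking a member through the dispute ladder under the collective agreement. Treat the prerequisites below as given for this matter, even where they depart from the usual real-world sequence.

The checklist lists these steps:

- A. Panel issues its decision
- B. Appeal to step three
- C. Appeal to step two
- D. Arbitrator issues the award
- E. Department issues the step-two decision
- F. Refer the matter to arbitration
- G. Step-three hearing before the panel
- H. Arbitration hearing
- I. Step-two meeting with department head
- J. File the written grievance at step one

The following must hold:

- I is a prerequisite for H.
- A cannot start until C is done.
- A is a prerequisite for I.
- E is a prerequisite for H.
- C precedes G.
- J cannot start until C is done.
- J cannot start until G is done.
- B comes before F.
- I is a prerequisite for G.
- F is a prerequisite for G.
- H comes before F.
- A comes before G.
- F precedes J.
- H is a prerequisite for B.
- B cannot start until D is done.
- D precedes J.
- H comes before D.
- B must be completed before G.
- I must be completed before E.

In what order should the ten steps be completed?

C is the only step with nothing outstanding, so it goes first.
Next only A has its prerequisites met → A.
That leaves I as the only ready step → I.
E is the only step now ready → E.
That leaves H as the only ready step → H.
D needed H, now all done → D.
That leaves B as the only ready step → B.
Next only F has its prerequisites met → F.
G needed A, B, C, F and I, now all done → G.
J needed C, D, F and G, now all done → J.

C A I E H D B F G J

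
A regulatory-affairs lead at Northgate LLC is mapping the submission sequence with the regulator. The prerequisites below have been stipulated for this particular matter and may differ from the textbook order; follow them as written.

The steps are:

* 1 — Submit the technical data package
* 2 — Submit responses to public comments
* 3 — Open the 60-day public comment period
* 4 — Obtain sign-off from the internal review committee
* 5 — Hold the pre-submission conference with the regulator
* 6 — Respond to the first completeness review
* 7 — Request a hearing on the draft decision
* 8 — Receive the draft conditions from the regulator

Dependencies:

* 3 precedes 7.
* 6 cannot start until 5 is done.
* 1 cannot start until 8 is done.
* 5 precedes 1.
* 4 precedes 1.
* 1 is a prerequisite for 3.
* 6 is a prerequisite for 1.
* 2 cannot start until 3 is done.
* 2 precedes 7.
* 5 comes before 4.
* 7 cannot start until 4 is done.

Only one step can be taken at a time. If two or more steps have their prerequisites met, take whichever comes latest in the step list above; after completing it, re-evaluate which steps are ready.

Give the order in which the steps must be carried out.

8 → 5 → 6 → 4 → 1 → 3 → 2 → 7

Nothing is required for 8 and 5. 8 is listed later → 8 first.
5 is the only step now ready → 5.
Ready: 6 and 4. 6 is listed later → 6.
4 needed 5, now all done → 4.
1 needed 8, 6, 5 and 4, now all done → 1.
3 needed 1, now all done → 3.
2 needed 3, now all done → 2.
7 needed 4, 3 and 2, now all done → 7.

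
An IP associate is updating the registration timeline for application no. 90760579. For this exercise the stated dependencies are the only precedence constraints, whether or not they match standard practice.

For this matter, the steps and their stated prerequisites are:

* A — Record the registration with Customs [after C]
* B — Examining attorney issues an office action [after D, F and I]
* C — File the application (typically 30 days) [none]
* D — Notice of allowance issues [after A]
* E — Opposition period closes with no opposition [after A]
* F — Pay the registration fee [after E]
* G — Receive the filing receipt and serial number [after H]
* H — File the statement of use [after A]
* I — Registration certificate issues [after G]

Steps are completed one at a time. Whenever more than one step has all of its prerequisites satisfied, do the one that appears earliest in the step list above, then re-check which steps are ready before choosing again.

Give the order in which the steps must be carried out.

C has no prerequisites → C first.
A needed C, now all done → A.
Now D, E and H have their prerequisites met. D is listed earlier, so D next.
Now E and H have their prerequisites met. E is listed earlier, so E next.
Ready: F and H. F is listed earlier → F.
H needed A, now all done → H.
G needed H, now all done → G.
Next only I has its prerequisites met → I.
That leaves B as the only ready step → B.

C A D E F H G I B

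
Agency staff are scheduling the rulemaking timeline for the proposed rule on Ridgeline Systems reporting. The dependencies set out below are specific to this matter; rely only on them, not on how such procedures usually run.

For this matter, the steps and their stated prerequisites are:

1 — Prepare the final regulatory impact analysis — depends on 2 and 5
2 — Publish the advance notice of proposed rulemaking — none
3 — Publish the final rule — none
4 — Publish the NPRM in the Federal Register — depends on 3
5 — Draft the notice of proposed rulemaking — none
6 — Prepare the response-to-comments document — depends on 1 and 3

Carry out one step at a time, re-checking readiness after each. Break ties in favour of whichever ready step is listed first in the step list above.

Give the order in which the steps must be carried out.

2, 3 and 5 have no prerequisites; 2 is listed earlier, so 2 is first.
Ready: 3 and 5. 3 is listed earlier → 3.
Now 4 and 5 have their prerequisites met. 4 is listed earlier, so 4 next.
That leaves 5 as the only ready step → 5.
1 is the only step now ready → 1.
6 needed 1 and 3, now all done → 6.

2 → 3 → 4 → 5 → 1 → 6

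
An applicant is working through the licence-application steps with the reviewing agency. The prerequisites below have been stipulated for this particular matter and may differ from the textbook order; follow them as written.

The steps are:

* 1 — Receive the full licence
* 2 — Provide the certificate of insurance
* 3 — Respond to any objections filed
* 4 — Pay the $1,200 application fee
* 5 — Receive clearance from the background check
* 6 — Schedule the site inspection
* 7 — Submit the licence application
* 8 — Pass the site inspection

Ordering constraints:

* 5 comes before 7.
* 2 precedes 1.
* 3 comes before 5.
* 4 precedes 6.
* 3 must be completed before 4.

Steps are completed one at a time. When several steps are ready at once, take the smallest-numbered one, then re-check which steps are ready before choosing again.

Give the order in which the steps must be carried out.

2, 3 and 8 have no prerequisites; 2 has the earlier label, so 2 is first.
Ready: 1, 3 and 8. 1 has the earlier label → 1.
3 and 8 are both available; 3 has the earlier label → 3.
4, 5 and 8 are all available; 4 has the earlier label → 4.
6 now also ready, so the ready set is {5, 6, 8}; 5 has the earlier label → 5.
7 now also ready, so the ready set is {6, 7, 8}; 6 has the earlier label → 6.
Now 7 and 8 have their prerequisites met. 7 has the earlier label, so 7 next.
Next only 8 has its prerequisites met → 8.

2, 1, 3, 4, 5, 6, 7, 8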